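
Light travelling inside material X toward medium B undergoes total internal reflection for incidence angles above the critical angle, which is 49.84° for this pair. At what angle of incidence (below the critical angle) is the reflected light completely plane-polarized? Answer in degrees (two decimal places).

θ_B ≈ 37.39°

At the critical angle sin θ_c = n₂/n₁, giving n₂/n₁ = sin 49.84° = 0.7642.
Then tan θ_B = n₂/n₁ = 0.7642, so θ_B = arctan 0.7642 = 37.39°.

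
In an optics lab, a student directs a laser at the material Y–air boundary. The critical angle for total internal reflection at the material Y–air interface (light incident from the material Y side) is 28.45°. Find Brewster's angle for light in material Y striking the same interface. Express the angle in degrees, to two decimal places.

n₂/n₁ = sin θ_c = sin 28.45° = 0.4764.
tan θ_B equals the same ratio, so θ_B = arctan(0.4764) = 25.47°.

θ_B ≈ 25.47°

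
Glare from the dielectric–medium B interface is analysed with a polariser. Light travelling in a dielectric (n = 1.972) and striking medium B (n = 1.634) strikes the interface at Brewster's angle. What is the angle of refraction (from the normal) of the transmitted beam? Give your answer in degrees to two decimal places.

θ_B = arctan(n₂/n₁) = arctan(1.634/1.972) = 39.65°.
The refracted ray is perpendicular to the reflected ray, so θ_t = 90° − θ_B = 50.35°.

θ_t ≈ 50.35°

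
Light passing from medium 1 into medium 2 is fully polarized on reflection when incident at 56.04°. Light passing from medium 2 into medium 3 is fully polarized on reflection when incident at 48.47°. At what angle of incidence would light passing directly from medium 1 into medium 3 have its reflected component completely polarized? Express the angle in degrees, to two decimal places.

θ_B ≈ 59.18°

tan θ_B(1→2) = n₂/n₁ = tan 56.04° = 1.4848.
tan θ_B(2→3) = n₃/n₂ = tan 48.47° = 1.1291.
n₃/n₁ = 1.6765. Then tan θ_B(1→3) = n₃/n₁, so θ_B(1→3) = arctan(1.6765) = 59.18°.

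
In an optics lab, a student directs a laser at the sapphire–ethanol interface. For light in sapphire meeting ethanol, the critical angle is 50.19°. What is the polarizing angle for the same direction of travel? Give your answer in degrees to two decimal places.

n₂/n₁ = sin θ_c = sin 50.19° = 0.7682.
tan θ_B equals the same ratio, so θ_B = arctan(0.7682) = 37.53°.

θ_B ≈ 37.53°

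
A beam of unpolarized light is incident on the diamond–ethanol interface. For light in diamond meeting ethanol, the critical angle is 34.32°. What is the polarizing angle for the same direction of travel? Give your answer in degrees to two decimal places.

n₂/n₁ = sin θ_c = sin 34.32° = 0.5638.
tan θ_B equals the same ratio, so θ_B = arctan(0.5638) = 29.41°.

θ_B ≈ 29.41°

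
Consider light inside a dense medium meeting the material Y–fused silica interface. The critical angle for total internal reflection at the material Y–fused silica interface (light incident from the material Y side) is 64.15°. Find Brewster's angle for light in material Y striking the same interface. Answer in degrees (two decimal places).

θ_B ≈ 41.99°

sin θ_c = n₂/n₁, so n₂/n₁ = sin 64.15° = 0.8999.
Brewster: tan θ_B = n₂/n₁ = 0.8999.
θ_B = arctan(0.8999) = 41.99°.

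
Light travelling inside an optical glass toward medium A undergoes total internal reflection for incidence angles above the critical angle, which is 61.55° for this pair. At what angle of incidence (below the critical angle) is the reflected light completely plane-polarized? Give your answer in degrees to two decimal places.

At the critical angle sin θ_c = n₂/n₁, giving n₂/n₁ = sin 61.55° = 0.8792.
Then tan θ_B = n₂/n₁ = 0.8792, so θ_B = arctan 0.8792 = 41.32°.

θ_B ≈ 41.32°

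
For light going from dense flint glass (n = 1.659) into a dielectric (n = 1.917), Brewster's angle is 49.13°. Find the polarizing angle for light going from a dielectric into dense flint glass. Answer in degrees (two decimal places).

θ_B' ≈ 40.87°

The two Brewster angles are complementary: θ_B' = 90° − θ_B = 90° − 49.13° = 40.87°.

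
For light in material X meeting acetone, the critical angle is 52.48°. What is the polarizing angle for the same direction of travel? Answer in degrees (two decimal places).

n₂/n₁ = sin θ_c = sin 52.48° = 0.7931.
tan θ_B equals the same ratio, so θ_B = arctan(0.7931) = 38.42°.

θ_B ≈ 38.42°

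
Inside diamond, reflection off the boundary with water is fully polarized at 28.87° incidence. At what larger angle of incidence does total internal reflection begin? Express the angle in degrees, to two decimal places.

n₂/n₁ = tan 28.87° = 0.5513; the critical angle satisfies sin θ_c = n₂/n₁.
θ_c = arcsin(0.5513) = 33.46°.

θ_c ≈ 33.46°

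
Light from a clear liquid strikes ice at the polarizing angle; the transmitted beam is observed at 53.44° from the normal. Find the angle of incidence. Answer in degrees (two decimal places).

θ_B ≈ 36.56°

Brewster's condition makes the reflected and refracted beams perpendicular: θ_B + θ_t = 90°.
So θ_B = 90° − θ_t = 90° − 53.44° = 36.56°.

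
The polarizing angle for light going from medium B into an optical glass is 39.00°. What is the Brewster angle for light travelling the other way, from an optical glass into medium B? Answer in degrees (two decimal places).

tan θ_B' = n₁/n₂ = 1/tan θ_B, so θ_B' = 90° − θ_B.
θ_B' = 90° − 39.00° = 51.00°.

θ_B' ≈ 51.00°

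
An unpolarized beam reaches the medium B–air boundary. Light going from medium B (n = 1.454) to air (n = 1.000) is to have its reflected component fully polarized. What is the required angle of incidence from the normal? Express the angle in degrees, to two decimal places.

tan θ_B = n₂/n₁ = 1.000/1.454 = 0.6878.
So θ_B = arctan 0.6878 = 34.52°.

θ_B ≈ 34.52°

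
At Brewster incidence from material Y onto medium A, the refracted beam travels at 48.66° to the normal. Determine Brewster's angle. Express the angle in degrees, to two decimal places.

Since the reflected and refracted rays are at right angles at the polarizing angle, θ_B + θ_t = 90°.
θ_B = 90° − 48.66° = 41.34°.

θ_B ≈ 41.34°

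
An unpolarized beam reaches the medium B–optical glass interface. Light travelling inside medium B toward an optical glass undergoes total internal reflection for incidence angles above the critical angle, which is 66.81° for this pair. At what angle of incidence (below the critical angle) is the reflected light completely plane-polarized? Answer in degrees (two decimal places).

θ_B ≈ 42.59°

sin θ_c = n₂/n₁, so n₂/n₁ = sin 66.81° = 0.9192.
Brewster: tan θ_B = n₂/n₁ = 0.9192.
θ_B = arctan(0.9192) = 42.59°.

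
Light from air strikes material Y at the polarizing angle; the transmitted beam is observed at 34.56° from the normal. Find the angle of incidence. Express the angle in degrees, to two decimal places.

θ_B ≈ 55.44°

Since the reflected and refracted rays are at right angles at the polarizing angle, θ_B + θ_t = 90°.
θ_B = 90° − 34.56° = 55.44°.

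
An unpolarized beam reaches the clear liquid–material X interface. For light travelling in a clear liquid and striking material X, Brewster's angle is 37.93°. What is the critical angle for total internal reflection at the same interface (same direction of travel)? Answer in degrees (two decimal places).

θ_c ≈ 51.20°

n₂/n₁ = tan 37.93° = 0.7793; the critical angle satisfies sin θ_c = n₂/n₁.
θ_c = arcsin(0.7793) = 51.20°.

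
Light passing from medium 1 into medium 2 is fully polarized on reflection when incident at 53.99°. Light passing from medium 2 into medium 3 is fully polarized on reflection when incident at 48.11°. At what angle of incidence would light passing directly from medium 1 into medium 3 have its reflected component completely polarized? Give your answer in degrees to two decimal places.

n₂/n₁ = tan 53.99° = 1.3759 and n₃/n₂ = tan 48.11° = 1.1149.
Multiplying, n₃/n₁ = 1.3759 × 1.1149 = 1.5340, and θ_B(1→3) = arctan 1.5340 = 56.90°.

θ_B ≈ 56.90°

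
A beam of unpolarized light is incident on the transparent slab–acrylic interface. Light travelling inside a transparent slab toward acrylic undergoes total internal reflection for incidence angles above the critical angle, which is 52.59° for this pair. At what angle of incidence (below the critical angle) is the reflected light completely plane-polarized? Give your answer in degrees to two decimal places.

sin θ_c = n₂/n₁, so n₂/n₁ = sin 52.59° = 0.7943.
Brewster: tan θ_B = n₂/n₁ = 0.7943.
θ_B = arctan(0.7943) = 38.46°.

θ_B ≈ 38.46°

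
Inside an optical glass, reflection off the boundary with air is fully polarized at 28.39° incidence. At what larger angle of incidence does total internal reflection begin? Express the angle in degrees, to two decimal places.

θ_c ≈ 32.72°

n₂/n₁ = tan 28.39° = 0.5405; the critical angle satisfies sin θ_c = n₂/n₁.
θ_c = arcsin(0.5405) = 32.72°.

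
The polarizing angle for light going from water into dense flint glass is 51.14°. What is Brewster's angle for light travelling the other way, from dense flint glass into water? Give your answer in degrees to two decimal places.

θ_B' ≈ 38.86°

tan θ_B' = n₁/n₂ = 1/tan θ_B, so θ_B' = 90° − θ_B.
θ_B' = 90° − 51.14° = 38.86°.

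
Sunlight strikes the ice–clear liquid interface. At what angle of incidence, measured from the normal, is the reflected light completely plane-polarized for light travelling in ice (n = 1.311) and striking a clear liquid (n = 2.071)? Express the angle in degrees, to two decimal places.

θ_B ≈ 57.67°

tan θ_B = n₂/n₁ = 2.071/1.311 = 1.5797.
θ_B = arctan(1.5797) = 57.67°.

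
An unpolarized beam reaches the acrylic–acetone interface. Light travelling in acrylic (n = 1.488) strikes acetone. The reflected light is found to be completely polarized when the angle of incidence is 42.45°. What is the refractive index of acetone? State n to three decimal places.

n ≈ 1.361

At Brewster's angle, tan θ_B = n₂/n₁ with n₁ on the incident side (acrylic) and n₂ on the transmitted side (acetone).
n₂ = n₁ tan θ_B = 1.488 × tan 42.45° = 1.361.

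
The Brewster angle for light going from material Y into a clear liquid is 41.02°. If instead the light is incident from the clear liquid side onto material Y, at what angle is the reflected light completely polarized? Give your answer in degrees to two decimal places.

θ_B' ≈ 48.98°

tan θ_B' = n₁/n₂ = 1/tan θ_B, so θ_B' = 90° − θ_B.
θ_B' = 90° − 41.02° = 48.98°.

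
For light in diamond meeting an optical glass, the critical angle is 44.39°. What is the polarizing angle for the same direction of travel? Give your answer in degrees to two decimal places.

θ_B ≈ 34.97°

At the critical angle sin θ_c = n₂/n₁, giving n₂/n₁ = sin 44.39° = 0.6995.
Then tan θ_B = n₂/n₁ = 0.6995, so θ_B = arctan 0.6995 = 34.97°.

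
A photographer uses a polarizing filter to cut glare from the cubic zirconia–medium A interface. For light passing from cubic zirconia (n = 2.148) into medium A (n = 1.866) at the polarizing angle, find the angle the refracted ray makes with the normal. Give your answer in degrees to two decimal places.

tan θ_B = n₂/n₁ = 1.866/2.148 = 0.8687, so θ_B = 40.98°.
The refracted ray is perpendicular to the reflected ray, so θ_t = 90° − θ_B = 49.02°.

θ_t ≈ 49.02°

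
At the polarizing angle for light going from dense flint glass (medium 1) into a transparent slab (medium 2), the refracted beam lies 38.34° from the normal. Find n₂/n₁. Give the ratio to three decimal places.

n₂/n₁ ≈ 1.264

At Brewster incidence θ_B = 90° − θ_t = 90° − 38.34° = 51.66°.
Then n₂/n₁ = tan θ_B = tan 51.66° = 1.264.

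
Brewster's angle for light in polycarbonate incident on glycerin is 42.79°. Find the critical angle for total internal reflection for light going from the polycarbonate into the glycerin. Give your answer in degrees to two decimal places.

θ_c ≈ 67.77°

n₂/n₁ = tan 42.79° = 0.9257; the critical angle satisfies sin θ_c = n₂/n₁.
θ_c = arcsin(0.9257) = 67.77°.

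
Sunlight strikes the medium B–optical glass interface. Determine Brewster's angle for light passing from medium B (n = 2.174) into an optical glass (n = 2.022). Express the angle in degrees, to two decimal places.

At Brewster's angle the reflected and refracted rays are perpendicular, which with Snell's law gives tan θ_B = n₂/n₁.
Here n₂/n₁ = 2.022/2.174 = 0.9301, and Brewster's law gives tan θ_B = n₂/n₁. Taking the arctangent, θ_B = 42.93°.

θ_B ≈ 42.93°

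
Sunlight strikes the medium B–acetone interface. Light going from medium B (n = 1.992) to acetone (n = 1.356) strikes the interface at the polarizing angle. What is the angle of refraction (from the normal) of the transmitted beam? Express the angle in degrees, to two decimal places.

θ_t ≈ 55.76°

tan θ_B = n₂/n₁ = 1.356/1.992 = 0.6807, so θ_B = 34.24°.
The refracted ray is perpendicular to the reflected ray, so θ_t = 90° − θ_B = 55.76°.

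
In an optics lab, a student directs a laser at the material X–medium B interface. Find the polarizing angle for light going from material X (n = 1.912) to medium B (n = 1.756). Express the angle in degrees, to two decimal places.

θ_B ≈ 42.56°

tan θ_B = n₂/n₁ = 1.756/1.912 = 0.9184. Taking the arctangent, θ_B = 42.56°.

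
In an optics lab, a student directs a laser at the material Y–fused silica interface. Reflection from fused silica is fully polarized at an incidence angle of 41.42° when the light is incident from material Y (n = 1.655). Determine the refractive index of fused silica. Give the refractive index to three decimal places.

n ≈ 1.460

Full polarization of the reflected beam means tan θ_B = n₂/n₁, where n₁ is the incident medium (material Y).
n₂ = n₁ tan θ_B = 1.655 × tan 41.42° = 1.460.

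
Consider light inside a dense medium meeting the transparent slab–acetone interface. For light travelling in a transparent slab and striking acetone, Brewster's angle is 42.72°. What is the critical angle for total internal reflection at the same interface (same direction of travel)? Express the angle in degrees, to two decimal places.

tan θ_B = n₂/n₁ = tan 42.72° = 0.9234.
Total internal reflection: sin θ_c = n₂/n₁ = 0.9234.
θ_c = arcsin(0.9234) = 67.43°.

θ_c ≈ 67.43°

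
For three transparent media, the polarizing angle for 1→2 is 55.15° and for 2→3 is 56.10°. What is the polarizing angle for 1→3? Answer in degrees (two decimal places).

θ_B ≈ 64.92°

tan θ_B(1→2) = n₂/n₁ = tan 55.15° = 1.4361.
tan θ_B(2→3) = n₃/n₂ = tan 56.10° = 1.4882.
So n₃/n₁ = (n₂/n₁)(n₃/n₂) = 1.4361 × 1.4882 = 2.1372.
θ_B(1→3) = arctan(2.1372) = 64.92°.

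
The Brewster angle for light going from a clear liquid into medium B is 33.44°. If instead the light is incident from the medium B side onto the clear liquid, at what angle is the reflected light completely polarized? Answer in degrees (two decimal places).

Reversing the direction swaps n₁ and n₂, so tan θ_B' = 1/tan θ_B and θ_B' = 90° − θ_B.
Hence θ_B' = 90° − 33.44° = 56.56°.

θ_B' ≈ 56.56°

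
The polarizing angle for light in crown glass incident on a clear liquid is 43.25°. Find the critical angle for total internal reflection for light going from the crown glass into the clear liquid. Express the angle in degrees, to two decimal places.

θ_c ≈ 70.17°

tan θ_B = n₂/n₁ = tan 43.25° = 0.9407.
Total internal reflection: sin θ_c = n₂/n₁ = 0.9407.
θ_c = arcsin(0.9407) = 70.17°.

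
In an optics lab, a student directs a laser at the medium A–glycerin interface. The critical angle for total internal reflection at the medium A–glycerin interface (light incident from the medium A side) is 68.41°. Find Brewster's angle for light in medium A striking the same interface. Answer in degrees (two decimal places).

θ_B ≈ 42.92°

n₂/n₁ = sin θ_c = sin 68.41° = 0.9298.
tan θ_B equals the same ratio, so θ_B = arctan(0.9298) = 42.92°.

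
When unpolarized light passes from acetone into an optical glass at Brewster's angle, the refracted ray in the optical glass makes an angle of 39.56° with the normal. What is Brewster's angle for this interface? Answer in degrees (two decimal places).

θ_B ≈ 50.44°

At Brewster's angle the reflected and refracted rays are perpendicular, so θ_B + θ_t = 90°.
θ_B = 90° − 39.56° = 50.44°.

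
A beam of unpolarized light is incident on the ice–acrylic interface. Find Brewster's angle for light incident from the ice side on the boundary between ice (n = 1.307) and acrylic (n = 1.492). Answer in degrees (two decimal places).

At Brewster's angle the reflected and refracted rays are perpendicular, which with Snell's law gives tan θ_B = n₂/n₁.
Here n₂/n₁ = 1.492/1.307 = 1.1415, and Brewster's law gives tan θ_B = n₂/n₁.
θ_B = arctan(1.1415) = 48.78°.

θ_B ≈ 48.78°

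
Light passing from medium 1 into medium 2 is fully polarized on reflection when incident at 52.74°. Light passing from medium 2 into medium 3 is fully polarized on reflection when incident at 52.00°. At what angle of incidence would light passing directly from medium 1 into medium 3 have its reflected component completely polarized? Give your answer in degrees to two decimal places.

θ_B ≈ 59.28°

Each Brewster angle gives a ratio: n₂/n₁ = tan 52.74° = 1.3146, n₃/n₂ = tan 52.00° = 1.2799.
Multiplying, n₃/n₁ = 1.3146 × 1.2799 = 1.6826, and θ_B(1→3) = arctan 1.6826 = 59.28°.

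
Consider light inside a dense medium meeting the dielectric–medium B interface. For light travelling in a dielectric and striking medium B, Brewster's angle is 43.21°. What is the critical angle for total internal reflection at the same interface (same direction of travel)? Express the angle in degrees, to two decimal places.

θ_c ≈ 69.95°

tan θ_B = n₂/n₁ = tan 43.21° = 0.9394.
Total internal reflection: sin θ_c = n₂/n₁ = 0.9394.
θ_c = arcsin(0.9394) = 69.95°.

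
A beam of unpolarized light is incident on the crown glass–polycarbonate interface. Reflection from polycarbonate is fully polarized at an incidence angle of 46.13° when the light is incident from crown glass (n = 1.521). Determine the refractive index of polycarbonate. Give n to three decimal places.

n ≈ 1.582

Brewster's law: tan θ_B = n₂/n₁ (light incident in crown glass, refracted into polycarbonate).
n₂ = n₁ tan θ_B = 1.521 × tan 46.13° = 1.582.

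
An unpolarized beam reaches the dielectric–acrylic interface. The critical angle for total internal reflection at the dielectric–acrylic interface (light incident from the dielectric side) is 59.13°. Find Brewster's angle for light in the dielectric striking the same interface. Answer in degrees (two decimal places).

θ_B ≈ 40.64°

sin θ_c = n₂/n₁, so n₂/n₁ = sin 59.13° = 0.8583.
Brewster: tan θ_B = n₂/n₁ = 0.8583.
θ_B = arctan(0.8583) = 40.64°.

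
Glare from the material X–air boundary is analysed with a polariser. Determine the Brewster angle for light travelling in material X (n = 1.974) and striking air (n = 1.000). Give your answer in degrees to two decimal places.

θ_B ≈ 26.87°

Here n₂/n₁ = 1.000/1.974 = 0.5066, and Brewster's law gives tan θ_B = n₂/n₁.
So θ_B = arctan 0.5066 = 26.87°.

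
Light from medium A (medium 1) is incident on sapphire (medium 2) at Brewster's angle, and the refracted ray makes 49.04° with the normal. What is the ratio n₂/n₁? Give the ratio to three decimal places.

At Brewster incidence θ_B = 90° − θ_t = 90° − 49.04° = 40.96°.
tan θ_B = n₂/n₁, so n₂/n₁ = tan 40.96° = 0.868.

n₂/n₁ ≈ 0.868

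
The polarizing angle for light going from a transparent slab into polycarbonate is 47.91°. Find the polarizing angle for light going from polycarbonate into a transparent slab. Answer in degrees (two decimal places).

Reversing the direction swaps n₁ and n₂, so tan θ_B' = 1/tan θ_B and θ_B' = 90° − θ_B.
Hence θ_B' = 90° − 47.91° = 42.09°.

θ_B' ≈ 42.09°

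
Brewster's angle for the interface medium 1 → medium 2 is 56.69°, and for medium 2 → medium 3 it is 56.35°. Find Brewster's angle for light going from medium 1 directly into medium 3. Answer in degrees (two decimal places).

Each Brewster angle gives a ratio: n₂/n₁ = tan 56.69° = 1.5218, n₃/n₂ = tan 56.35° = 1.5023.
So n₃/n₁ = (n₂/n₁)(n₃/n₂) = 1.5218 × 1.5023 = 2.2861.
θ_B(1→3) = arctan(2.2861) = 66.37°.

θ_B ≈ 66.37°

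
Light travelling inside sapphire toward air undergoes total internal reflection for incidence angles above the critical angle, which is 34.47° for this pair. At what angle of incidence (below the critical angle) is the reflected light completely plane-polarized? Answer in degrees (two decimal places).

At the critical angle sin θ_c = n₂/n₁, giving n₂/n₁ = sin 34.47° = 0.5660.
Then tan θ_B = n₂/n₁ = 0.5660, so θ_B = arctan 0.5660 = 29.51°.

θ_B ≈ 29.51°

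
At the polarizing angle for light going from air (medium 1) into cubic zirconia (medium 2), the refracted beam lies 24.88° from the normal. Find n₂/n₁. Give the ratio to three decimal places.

n₂/n₁ ≈ 2.156

θ_B + θ_t = 90°, so θ_B = 90° − 24.88° = 65.12°.
Then n₂/n₁ = tan θ_B = tan 65.12° = 2.156.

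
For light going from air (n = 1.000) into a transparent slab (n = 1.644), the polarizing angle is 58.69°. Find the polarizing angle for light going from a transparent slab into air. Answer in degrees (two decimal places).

θ_B' ≈ 31.31°

Reversing the direction swaps n₁ and n₂, so tan θ_B' = 1/tan θ_B and θ_B' = 90° − θ_B.
Hence θ_B' = 90° − 58.69° = 31.31°.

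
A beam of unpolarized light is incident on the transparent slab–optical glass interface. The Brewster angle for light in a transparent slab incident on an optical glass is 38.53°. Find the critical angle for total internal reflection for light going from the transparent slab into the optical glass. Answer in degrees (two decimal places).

tan θ_B = n₂/n₁ = tan 38.53° = 0.7963.
Total internal reflection: sin θ_c = n₂/n₁ = 0.7963.
θ_c = arcsin(0.7963) = 52.78°.

θ_c ≈ 52.78°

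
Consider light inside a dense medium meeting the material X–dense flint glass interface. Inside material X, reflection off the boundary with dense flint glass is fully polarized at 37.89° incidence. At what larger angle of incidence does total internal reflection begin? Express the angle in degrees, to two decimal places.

n₂/n₁ = tan 37.89° = 0.7782; the critical angle satisfies sin θ_c = n₂/n₁.
θ_c = arcsin(0.7782) = 51.10°.

θ_c ≈ 51.10°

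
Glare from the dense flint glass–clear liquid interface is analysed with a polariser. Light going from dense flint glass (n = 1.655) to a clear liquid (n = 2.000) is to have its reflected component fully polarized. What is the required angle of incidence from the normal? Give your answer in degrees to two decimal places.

Brewster's condition: tan θ_B = n₂/n₁ = 2.000/1.655 = 1.2085. Taking the arctangent, θ_B = 50.39°.

θ_B ≈ 50.39°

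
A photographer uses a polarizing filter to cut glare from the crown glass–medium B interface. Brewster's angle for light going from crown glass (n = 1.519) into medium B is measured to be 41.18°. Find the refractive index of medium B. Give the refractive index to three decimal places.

Full polarization of the reflected beam means tan θ_B = n₂/n₁, where n₁ is the incident medium (crown glass).
n₂ = n₁ tan θ_B = 1.519 × tan 41.18° = 1.329.

n ≈ 1.329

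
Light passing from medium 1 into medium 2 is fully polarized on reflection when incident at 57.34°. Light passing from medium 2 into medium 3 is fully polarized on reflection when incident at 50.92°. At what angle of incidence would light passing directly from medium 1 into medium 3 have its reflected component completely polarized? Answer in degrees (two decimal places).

θ_B ≈ 62.50°

Each Brewster angle gives a ratio: n₂/n₁ = tan 57.34° = 1.5601, n₃/n₂ = tan 50.92° = 1.2314.
So n₃/n₁ = (n₂/n₁)(n₃/n₂) = 1.5601 × 1.2314 = 1.9210.
θ_B(1→3) = arctan(1.9210) = 62.50°.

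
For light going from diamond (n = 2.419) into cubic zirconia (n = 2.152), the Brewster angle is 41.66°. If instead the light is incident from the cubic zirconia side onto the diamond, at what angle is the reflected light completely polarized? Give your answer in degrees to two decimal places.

tan θ_B' = n₁/n₂ = 1/tan θ_B, so θ_B' = 90° − θ_B.
θ_B' = 90° − 41.66° = 48.34°.

θ_B' ≈ 48.34°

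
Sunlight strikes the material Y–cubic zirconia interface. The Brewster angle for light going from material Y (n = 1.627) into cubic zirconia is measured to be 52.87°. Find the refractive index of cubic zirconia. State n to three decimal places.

n ≈ 2.149

Brewster's law: tan θ_B = n₂/n₁ (light incident in material Y, refracted into cubic zirconia).
n₂ = n₁ tan θ_B = 1.627 × tan 52.87° = 2.149.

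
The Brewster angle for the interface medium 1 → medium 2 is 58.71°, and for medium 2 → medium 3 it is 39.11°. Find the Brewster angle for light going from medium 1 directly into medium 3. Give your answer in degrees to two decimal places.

θ_B ≈ 53.22°

n₂/n₁ = tan 58.71° = 1.6454 and n₃/n₂ = tan 39.11° = 0.8130.
So n₃/n₁ = (n₂/n₁)(n₃/n₂) = 1.6454 × 0.8130 = 1.3376.
θ_B(1→3) = arctan(1.3376) = 53.22°.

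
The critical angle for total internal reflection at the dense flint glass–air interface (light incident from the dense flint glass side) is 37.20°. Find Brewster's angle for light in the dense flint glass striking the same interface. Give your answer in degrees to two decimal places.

sin θ_c = n₂/n₁, so n₂/n₁ = sin 37.20° = 0.6046.
Brewster: tan θ_B = n₂/n₁ = 0.6046.
θ_B = arctan(0.6046) = 31.16°.

θ_B ≈ 31.16°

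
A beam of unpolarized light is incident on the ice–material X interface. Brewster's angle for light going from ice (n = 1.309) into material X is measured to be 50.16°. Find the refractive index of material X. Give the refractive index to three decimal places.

n ≈ 1.569

Full polarization of the reflected beam means tan θ_B = n₂/n₁, where n₁ is the incident medium (ice).
n₂ = n₁ tan θ_B = 1.309 × tan 50.16° = 1.569.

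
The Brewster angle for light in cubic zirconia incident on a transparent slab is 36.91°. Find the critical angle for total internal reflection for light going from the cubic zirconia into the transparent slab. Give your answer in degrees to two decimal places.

From Brewster, n₂/n₁ = tan θ_B = tan 36.91° = 0.7511.
Then sin θ_c = n₂/n₁ = 0.7511, so θ_c = arcsin 0.7511 = 48.69°.

θ_c ≈ 48.69°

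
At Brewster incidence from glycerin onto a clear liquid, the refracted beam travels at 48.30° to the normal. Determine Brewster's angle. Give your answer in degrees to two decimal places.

θ_B ≈ 41.70°

At Brewster's angle the reflected and refracted rays are perpendicular, so θ_B + θ_t = 90°.
So θ_B = 90° − θ_t = 90° − 48.30° = 41.70°.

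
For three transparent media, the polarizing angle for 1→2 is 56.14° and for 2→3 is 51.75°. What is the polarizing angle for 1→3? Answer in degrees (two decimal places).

θ_B ≈ 62.12°

tan θ_B(1→2) = n₂/n₁ = tan 56.14° = 1.4904.
tan θ_B(2→3) = n₃/n₂ = tan 51.75° = 1.2685.
So n₃/n₁ = (n₂/n₁)(n₃/n₂) = 1.4904 × 1.2685 = 1.8906.
θ_B(1→3) = arctan(1.8906) = 62.12°.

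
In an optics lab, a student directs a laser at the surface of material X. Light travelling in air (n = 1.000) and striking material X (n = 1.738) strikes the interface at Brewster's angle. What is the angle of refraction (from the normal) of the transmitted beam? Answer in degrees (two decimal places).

θ_t ≈ 29.92°

tan θ_B = n₂/n₁ = 1.738/1.000 = 1.7380, so θ_B = 60.08°.
The refracted ray is perpendicular to the reflected ray, so θ_t = 90° − θ_B = 29.92°.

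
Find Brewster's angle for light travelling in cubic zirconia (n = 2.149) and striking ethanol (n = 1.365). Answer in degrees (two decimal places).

Brewster's condition: tan θ_B = n₂/n₁ = 1.365/2.149 = 0.6352.
So θ_B = arctan 0.6352 = 32.42°.

θ_B ≈ 32.42°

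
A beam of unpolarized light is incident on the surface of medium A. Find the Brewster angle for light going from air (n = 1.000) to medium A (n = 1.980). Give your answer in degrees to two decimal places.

θ_B ≈ 63.20°

Here n₂/n₁ = 1.980/1.000 = 1.9800, and Brewster's law gives tan θ_B = n₂/n₁. Taking the arctangent, θ_B = 63.20°.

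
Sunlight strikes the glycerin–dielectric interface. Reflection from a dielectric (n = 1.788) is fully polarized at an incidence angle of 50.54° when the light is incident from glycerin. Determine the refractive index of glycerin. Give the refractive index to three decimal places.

n ≈ 1.472

Full polarization of the reflected beam means tan θ_B = n₂/n₁, where n₁ is the incident medium (glycerin).
n₁ = n₂ / tan θ_B = 1.788 / tan 50.54° = 1.472.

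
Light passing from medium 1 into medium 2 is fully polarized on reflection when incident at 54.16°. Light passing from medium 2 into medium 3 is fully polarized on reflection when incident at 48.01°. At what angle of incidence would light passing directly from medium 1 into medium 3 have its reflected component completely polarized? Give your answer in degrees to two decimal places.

θ_B ≈ 56.97°

n₂/n₁ = tan 54.16° = 1.3845 and n₃/n₂ = tan 48.01° = 1.1110.
So n₃/n₁ = (n₂/n₁)(n₃/n₂) = 1.3845 × 1.1110 = 1.5382.
θ_B(1→3) = arctan(1.5382) = 56.97°.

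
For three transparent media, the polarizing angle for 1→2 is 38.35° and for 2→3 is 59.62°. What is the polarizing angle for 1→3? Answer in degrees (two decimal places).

tan θ_B(1→2) = n₂/n₁ = tan 38.35° = 0.7912.
tan θ_B(2→3) = n₃/n₂ = tan 59.62° = 1.7058.
So n₃/n₁ = (n₂/n₁)(n₃/n₂) = 0.7912 × 1.7058 = 1.3496.
θ_B(1→3) = arctan(1.3496) = 53.46°.

θ_B ≈ 53.46°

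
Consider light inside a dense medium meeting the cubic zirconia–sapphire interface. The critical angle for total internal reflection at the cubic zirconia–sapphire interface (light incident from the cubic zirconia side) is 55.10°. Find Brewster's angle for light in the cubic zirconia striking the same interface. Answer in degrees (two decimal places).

sin θ_c = n₂/n₁, so n₂/n₁ = sin 55.10° = 0.8202.
Brewster: tan θ_B = n₂/n₁ = 0.8202.
θ_B = arctan(0.8202) = 39.36°.

θ_B ≈ 39.36°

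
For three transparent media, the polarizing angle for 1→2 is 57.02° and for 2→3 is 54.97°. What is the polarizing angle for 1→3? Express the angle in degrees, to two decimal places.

tan θ_B(1→2) = n₂/n₁ = tan 57.02° = 1.5410.
tan θ_B(2→3) = n₃/n₂ = tan 54.97° = 1.4266.
So n₃/n₁ = (n₂/n₁)(n₃/n₂) = 1.5410 × 1.4266 = 2.1984.
θ_B(1→3) = arctan(2.1984) = 65.54°.

θ_B ≈ 65.54°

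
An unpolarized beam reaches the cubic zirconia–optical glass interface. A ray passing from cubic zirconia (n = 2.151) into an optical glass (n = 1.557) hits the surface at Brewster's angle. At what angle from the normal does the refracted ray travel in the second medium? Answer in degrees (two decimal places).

tan θ_B = n₂/n₁ = 1.557/2.151 = 0.7238, so θ_B = 35.90°.
Since θ_B + θ_t = 90° at Brewster incidence, θ_t = 90° − 35.90° = 54.10°.

θ_t ≈ 54.10°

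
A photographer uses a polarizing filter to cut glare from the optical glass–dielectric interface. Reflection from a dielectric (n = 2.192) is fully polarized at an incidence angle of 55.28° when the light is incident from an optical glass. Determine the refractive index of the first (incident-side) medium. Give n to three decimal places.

n ≈ 1.519

Full polarization of the reflected beam means tan θ_B = n₂/n₁, where n₁ is the incident medium (an optical glass).
n₁ = n₂ / tan θ_B = 2.192 / tan 55.28° = 1.519.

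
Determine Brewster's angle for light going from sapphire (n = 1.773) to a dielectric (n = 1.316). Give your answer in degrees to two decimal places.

θ_B ≈ 36.58°

At Brewster's angle the reflected and refracted rays are perpendicular, which with Snell's law gives tan θ_B = n₂/n₁.
tan θ_B = n₂/n₁ = 1.316/1.773 = 0.7422.
So θ_B = arctan 0.7422 = 36.58°.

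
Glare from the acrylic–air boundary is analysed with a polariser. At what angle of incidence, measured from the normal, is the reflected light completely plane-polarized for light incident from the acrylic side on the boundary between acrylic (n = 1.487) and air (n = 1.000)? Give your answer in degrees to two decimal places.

θ_B ≈ 33.92°

At Brewster's angle the reflected and refracted rays are perpendicular, which with Snell's law gives tan θ_B = n₂/n₁.
tan θ_B = n₂/n₁ = 1.000/1.487 = 0.6725.
θ_B = arctan(0.6725) = 33.92°.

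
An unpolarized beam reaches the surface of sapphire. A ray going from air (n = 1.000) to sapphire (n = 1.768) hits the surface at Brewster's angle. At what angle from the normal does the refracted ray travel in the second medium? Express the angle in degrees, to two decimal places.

θ_B = arctan(n₂/n₁) = arctan(1.768/1.000) = 60.51°.
At Brewster's angle the reflected and refracted rays are perpendicular, so θ_t = 90° − θ_B = 90° − 60.51° = 29.49°.

θ_t ≈ 29.49°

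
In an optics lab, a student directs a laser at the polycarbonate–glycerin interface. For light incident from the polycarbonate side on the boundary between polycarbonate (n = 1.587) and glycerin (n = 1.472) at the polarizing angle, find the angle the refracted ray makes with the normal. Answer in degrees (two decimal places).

tan θ_B = n₂/n₁ = 1.472/1.587 = 0.9275, so θ_B = 42.85°.
The refracted ray is perpendicular to the reflected ray, so θ_t = 90° − θ_B = 47.15°.

θ_t ≈ 47.15°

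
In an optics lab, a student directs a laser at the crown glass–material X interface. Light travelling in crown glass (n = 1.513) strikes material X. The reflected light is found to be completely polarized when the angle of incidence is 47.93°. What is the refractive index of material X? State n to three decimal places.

n ≈ 1.676

Full polarization of the reflected beam means tan θ_B = n₂/n₁, where n₁ is the incident medium (crown glass).
n₂ = n₁ tan θ_B = 1.513 × tan 47.93° = 1.676.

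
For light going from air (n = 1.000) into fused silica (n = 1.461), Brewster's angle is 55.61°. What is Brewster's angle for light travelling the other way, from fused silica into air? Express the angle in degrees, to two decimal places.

θ_B' ≈ 34.39°

tan θ_B' = n₁/n₂ = 1/tan θ_B, so θ_B' = 90° − θ_B.
θ_B' = 90° − 55.61° = 34.39°.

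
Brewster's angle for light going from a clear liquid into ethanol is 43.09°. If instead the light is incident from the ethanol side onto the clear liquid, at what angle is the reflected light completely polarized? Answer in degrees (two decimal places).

θ_B' ≈ 46.91°

Reversing the direction swaps n₁ and n₂, so tan θ_B' = 1/tan θ_B and θ_B' = 90° − θ_B.
Hence θ_B' = 90° − 43.09° = 46.91°.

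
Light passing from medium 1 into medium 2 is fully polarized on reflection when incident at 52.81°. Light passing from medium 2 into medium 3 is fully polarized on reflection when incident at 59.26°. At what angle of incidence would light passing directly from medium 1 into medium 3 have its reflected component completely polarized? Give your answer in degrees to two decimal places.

tan θ_B(1→2) = n₂/n₁ = tan 52.81° = 1.3179.
tan θ_B(2→3) = n₃/n₂ = tan 59.26° = 1.6815.
Multiplying, n₃/n₁ = 1.3179 × 1.6815 = 2.2161, and θ_B(1→3) = arctan 2.2161 = 65.71°.

θ_B ≈ 65.71°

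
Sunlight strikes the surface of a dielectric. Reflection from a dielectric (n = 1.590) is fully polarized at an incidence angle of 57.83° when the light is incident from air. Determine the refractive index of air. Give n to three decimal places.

n ≈ 1.000

Full polarization of the reflected beam means tan θ_B = n₂/n₁, where n₁ is the incident medium (air).
n₁ = n₂ / tan θ_B = 1.590 / tan 57.83° = 1.000.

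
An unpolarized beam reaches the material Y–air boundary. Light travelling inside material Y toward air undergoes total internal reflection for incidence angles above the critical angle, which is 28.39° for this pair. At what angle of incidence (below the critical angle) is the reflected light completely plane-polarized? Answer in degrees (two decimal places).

sin θ_c = n₂/n₁, so n₂/n₁ = sin 28.39° = 0.4755.
Brewster: tan θ_B = n₂/n₁ = 0.4755.
θ_B = arctan(0.4755) = 25.43°.

θ_B ≈ 25.43°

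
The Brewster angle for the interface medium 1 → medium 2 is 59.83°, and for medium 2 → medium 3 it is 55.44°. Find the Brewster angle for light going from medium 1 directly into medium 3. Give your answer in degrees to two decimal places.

θ_B ≈ 68.18°

Each Brewster angle gives a ratio: n₂/n₁ = tan 59.83° = 1.7202, n₃/n₂ = tan 55.44° = 1.4517.
So n₃/n₁ = (n₂/n₁)(n₃/n₂) = 1.7202 × 1.4517 = 2.4974.
θ_B(1→3) = arctan(2.4974) = 68.18°.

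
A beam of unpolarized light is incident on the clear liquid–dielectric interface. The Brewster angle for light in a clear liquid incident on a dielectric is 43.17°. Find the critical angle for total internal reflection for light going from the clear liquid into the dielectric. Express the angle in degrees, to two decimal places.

θ_c ≈ 69.73°

From Brewster, n₂/n₁ = tan θ_B = tan 43.17° = 0.9381.
Then sin θ_c = n₂/n₁ = 0.9381, so θ_c = arcsin 0.9381 = 69.73°.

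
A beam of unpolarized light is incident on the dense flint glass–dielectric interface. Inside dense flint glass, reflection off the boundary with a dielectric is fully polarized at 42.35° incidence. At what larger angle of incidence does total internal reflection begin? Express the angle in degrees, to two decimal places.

From Brewster, n₂/n₁ = tan θ_B = tan 42.35° = 0.9115.
Then sin θ_c = n₂/n₁ = 0.9115, so θ_c = arcsin 0.9115 = 65.72°.

θ_c ≈ 65.72°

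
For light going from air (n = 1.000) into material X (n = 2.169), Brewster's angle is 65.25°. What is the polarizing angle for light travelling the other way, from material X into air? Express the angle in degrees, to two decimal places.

θ_B' ≈ 24.75°

Reversing the direction swaps n₁ and n₂, so tan θ_B' = 1/tan θ_B and θ_B' = 90° − θ_B.
Hence θ_B' = 90° − 65.25° = 24.75°.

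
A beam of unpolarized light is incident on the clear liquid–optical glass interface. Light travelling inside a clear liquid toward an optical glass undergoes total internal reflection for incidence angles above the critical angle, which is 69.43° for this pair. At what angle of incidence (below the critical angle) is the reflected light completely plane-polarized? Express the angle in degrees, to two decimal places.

n₂/n₁ = sin θ_c = sin 69.43° = 0.9362.
tan θ_B equals the same ratio, so θ_B = arctan(0.9362) = 43.11°.

θ_B ≈ 43.11°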